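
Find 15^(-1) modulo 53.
46

Using Extended Euclidean Algorithm:
gcd(15, 53) = 1
Bezout coefficients: 15 × -7 + 53 × 2 = 1
So 15 × -7 ≡ 1 (mod 53)
The inverse is -7 mod 53 = 46
Verification: 15 × 46 = 690 = 13 × 53 + 1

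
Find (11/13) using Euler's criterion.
(11/13) = 11^{6} mod 13 = -1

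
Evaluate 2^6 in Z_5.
6 = 4 + 2 (binary 110). Repeated squaring mod 5: 2^1 ≡ 2; 2^2 ≡ 2² = 4 ≡ 4; 2^4 ≡ 4² = 16 ≡ 1. Multiply: 2^6 = 2^4 × 2^2 ≡ 1 × 4 (mod 5): 1 × 4 = 4 ≡ 4. So 2^6 ≡ 4 (mod 5).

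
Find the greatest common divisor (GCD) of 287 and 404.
1

Using the Euclidean algorithm:
287 = 0 × 404 + 287
404 = 1 × 287 + 117
287 = 2 × 117 + 53
117 = 2 × 53 + 11
53 = 4 × 11 + 9
11 = 1 × 9 + 2
9 = 4 × 2 + 1
2 = 2 × 1 + 0

GCD(287, 404) = 1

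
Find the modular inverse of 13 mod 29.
13^(-1) ≡ 9 (mod 29). Verification: 13 × 9 = 117 ≡ 1 (mod 29)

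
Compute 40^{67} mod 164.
40

Using successive squaring:
Binary expansion of 67: 1000011
Powers of 40 mod 164 (each is the square of the previous):
  40^1 ≡ 40 (mod 164)
  40^2 ≡ 40² = 1600 ≡ 124 (mod 164)
  40^4 ≡ 124² = 15376 ≡ 124 (mod 164)
  40^8 ≡ 124² = 15376 ≡ 124 (mod 164)
  40^16 ≡ 124² = 15376 ≡ 124 (mod 164)
  40^32 ≡ 124² = 15376 ≡ 124 (mod 164)
  40^64 ≡ 124² = 15376 ≡ 124 (mod 164)
67 = 64 + 2 + 1, so 40^67 = 40^64 × 40^2 × 40^1 ≡ 124 × 124 × 40 (mod 164)
Multiplying step by step:
  124 × 124 = 15376 ≡ 124 (mod 164)
  124 × 40 = 4960 ≡ 40 (mod 164)
Result: 40^67 ≡ 40 (mod 164)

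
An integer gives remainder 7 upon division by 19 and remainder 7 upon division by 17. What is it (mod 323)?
M = 19 × 17 = 323. M₁ = 17, y₁ ≡ 9 (mod 19). M₂ = 19, y₂ ≡ 9 (mod 17). t = 7×17×9 + 7×19×9 ≡ 7 (mod 323). The smallest positive such number is 7.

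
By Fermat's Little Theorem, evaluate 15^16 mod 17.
By Fermat's Little Theorem, 15^{16} ≡ 1 (mod 17) since 17 is prime and gcd(15, 17) = 1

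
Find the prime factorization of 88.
2^3 × 11

Divide by primes starting from smallest:
88 ÷ 2 = 44
44 ÷ 2 = 22
22 ÷ 2 = 11
11 ÷ 11 = 1

88 = 2^3 × 11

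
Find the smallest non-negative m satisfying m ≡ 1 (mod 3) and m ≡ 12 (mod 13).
M = 3 × 13 = 39. M₁ = 13, y₁ ≡ 1 (mod 3). M₂ = 3, y₂ ≡ 9 (mod 13). m = 1×13×1 + 12×3×9 ≡ 25 (mod 39)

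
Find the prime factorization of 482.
2 × 241

Divide by primes starting from smallest:
482 ÷ 2 = 241
241 ÷ 241 = 1

482 = 2 × 241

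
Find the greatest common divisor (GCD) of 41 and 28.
1

Using the Euclidean algorithm:
41 = 1 × 28 + 13
28 = 2 × 13 + 2
13 = 6 × 2 + 1
2 = 2 × 1 + 0

GCD(41, 28) = 1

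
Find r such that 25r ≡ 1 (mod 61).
25^(-1) ≡ 22 (mod 61). Verification: 25 × 22 = 550 ≡ 1 (mod 61)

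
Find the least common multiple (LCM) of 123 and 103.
12669

First find GCD(123, 103) using the Euclidean algorithm:
123 = 1 × 103 + 20
103 = 5 × 20 + 3
20 = 6 × 3 + 2
3 = 1 × 2 + 1
2 = 2 × 1 + 0
GCD(123, 103) = 1

LCM formula: LCM(a, b) = (a × b) / GCD(a, b)
LCM(123, 103) = (123 × 103) / 1
LCM(123, 103) = 12669 / 1
LCM(123, 103) = 12669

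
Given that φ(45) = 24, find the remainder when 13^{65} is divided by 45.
By Euler: 13^{24} ≡ 1 (mod 45) since gcd(13, 45) = 1. 65 = 2×24 + 17. So 13^{65} ≡ 13^{17} ≡ 43 (mod 45)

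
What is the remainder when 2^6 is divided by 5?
6 = 4 + 2 (binary 110). Repeated squaring mod 5: 2^1 ≡ 2; 2^2 ≡ 2² = 4 ≡ 4; 2^4 ≡ 4² = 16 ≡ 1. Multiply: 2^6 = 2^4 × 2^2 ≡ 1 × 4 (mod 5): 1 × 4 = 4 ≡ 4. So 2^6 ≡ 4 (mod 5).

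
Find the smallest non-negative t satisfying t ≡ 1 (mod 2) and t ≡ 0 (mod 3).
M = 2 × 3 = 6. M₁ = 3, y₁ ≡ 1 (mod 2). M₂ = 2, y₂ ≡ 2 (mod 3). t = 1×3×1 + 0×2×2 ≡ 3 (mod 6)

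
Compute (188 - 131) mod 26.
5

(188 - 131) = 57
57 mod 26 = 5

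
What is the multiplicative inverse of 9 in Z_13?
3

Using Extended Euclidean Algorithm:
gcd(9, 13) = 1
Bezout coefficients: 9 × 3 + 13 × -2 = 1
So 9 × 3 ≡ 1 (mod 13)
The inverse is 3 mod 13 = 3
Verification: 9 × 3 = 27 = 2 × 13 + 1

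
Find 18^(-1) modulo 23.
9

Using Extended Euclidean Algorithm:
gcd(18, 23) = 1
Bezout coefficients: 18 × 9 + 23 × -7 = 1
So 18 × 9 ≡ 1 (mod 23)
The inverse is 9 mod 23 = 9
Verification: 18 × 9 = 162 = 7 × 23 + 1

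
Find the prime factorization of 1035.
3^2 × 5 × 23

Divide by primes starting from smallest:
1035 ÷ 3 = 345
345 ÷ 3 = 115
115 ÷ 5 = 23
23 ÷ 23 = 1

1035 = 3^2 × 5 × 23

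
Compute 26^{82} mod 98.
44

Using successive squaring:
Binary expansion of 82: 1010010
Powers of 26 mod 98 (each is the square of the previous):
  26^1 ≡ 26 (mod 98)
  26^2 ≡ 26² = 676 ≡ 88 (mod 98)
  26^4 ≡ 88² = 7744 ≡ 2 (mod 98)
  26^8 ≡ 2² = 4 ≡ 4 (mod 98)
  26^16 ≡ 4² = 16 ≡ 16 (mod 98)
  26^32 ≡ 16² = 256 ≡ 60 (mod 98)
  26^64 ≡ 60² = 3600 ≡ 72 (mod 98)
82 = 64 + 16 + 2, so 26^82 = 26^64 × 26^16 × 26^2 ≡ 72 × 16 × 88 (mod 98)
Multiplying step by step:
  72 × 16 = 1152 ≡ 74 (mod 98)
  74 × 88 = 6512 ≡ 44 (mod 98)
Result: 26^82 ≡ 44 (mod 98)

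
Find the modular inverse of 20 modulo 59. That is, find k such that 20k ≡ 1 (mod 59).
3

Using Extended Euclidean Algorithm:
gcd(20, 59) = 1
Bezout coefficients: 20 × 3 + 59 × -1 = 1
So 20 × 3 ≡ 1 (mod 59)
The inverse is 3 mod 59 = 3
Verification: 20 × 3 = 60 = 1 × 59 + 1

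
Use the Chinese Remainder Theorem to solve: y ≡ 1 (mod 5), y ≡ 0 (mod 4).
M = 5 × 4 = 20. M₁ = 4, y₁ ≡ 4 (mod 5). M₂ = 5, y₂ ≡ 1 (mod 4). y = 1×4×4 + 0×5×1 ≡ 16 (mod 20)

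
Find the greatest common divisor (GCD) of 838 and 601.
1

Using the Euclidean algorithm:
838 = 1 × 601 + 237
601 = 2 × 237 + 127
237 = 1 × 127 + 110
127 = 1 × 110 + 17
110 = 6 × 17 + 8
17 = 2 × 8 + 1
8 = 8 × 1 + 0

GCD(838, 601) = 1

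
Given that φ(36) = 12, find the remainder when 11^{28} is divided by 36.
By Euler: 11^{12} ≡ 1 (mod 36) since gcd(11, 36) = 1. 28 = 2×12 + 4. So 11^{28} ≡ 11^{4} ≡ 25 (mod 36)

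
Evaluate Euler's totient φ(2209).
2162

Prime factorization: 2209 = 47^2
Using the formula φ(n) = n × Π(1 - 1/p) for each prime factor p:
φ(2209) = 2209 × (1 - 1/47)
φ(2209) = 2162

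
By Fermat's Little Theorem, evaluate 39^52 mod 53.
By Fermat's Little Theorem, 39^{52} ≡ 1 (mod 53) since 53 is prime and gcd(39, 53) = 1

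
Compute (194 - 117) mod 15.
2

(194 - 117) = 77
77 mod 15 = 2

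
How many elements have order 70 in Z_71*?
Number of primitive roots mod 71 = φ(70) = 24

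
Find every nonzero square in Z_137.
QRs mod 137: {1, 2, 4, 7, 8, 9, 11, 14, 15, 16, 17, 18, 19, 22, 25, 28, 30, 32, 34, 36, 37, 38, 39, 44, 49, 50, 56, 59, 60, 61, 63, 64, 65, 68, 69, 72, 73, 74, 76, 77, 78, 81, 87, 88, 93, 98, 99, 100, 101, 103, 105, 107, 109, 112, 115, 118, 119, 120, 121, 122, 123, 126, 128, 129, 130, 133, 135, 136}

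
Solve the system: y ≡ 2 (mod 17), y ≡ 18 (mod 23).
M = 17 × 23 = 391. M₁ = 23, y₁ ≡ 3 (mod 17). M₂ = 17, y₂ ≡ 19 (mod 23). y = 2×23×3 + 18×17×19 ≡ 87 (mod 391)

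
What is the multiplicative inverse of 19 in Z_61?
45

Using Extended Euclidean Algorithm:
gcd(19, 61) = 1
Bezout coefficients: 19 × -16 + 61 × 5 = 1
So 19 × -16 ≡ 1 (mod 61)
The inverse is -16 mod 61 = 45
Verification: 19 × 45 = 855 = 14 × 61 + 1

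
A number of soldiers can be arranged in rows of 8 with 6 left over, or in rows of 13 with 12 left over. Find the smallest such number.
M = 8 × 13 = 104. M₁ = 13, y₁ ≡ 5 (mod 8). M₂ = 8, y₂ ≡ 5 (mod 13). x = 6×13×5 + 12×8×5 ≡ 38 (mod 104). The smallest positive such number is 38.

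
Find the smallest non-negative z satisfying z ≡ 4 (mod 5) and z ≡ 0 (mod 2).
M = 5 × 2 = 10. M₁ = 2, y₁ ≡ 3 (mod 5). M₂ = 5, y₂ ≡ 1 (mod 2). z = 4×2×3 + 0×5×1 ≡ 4 (mod 10)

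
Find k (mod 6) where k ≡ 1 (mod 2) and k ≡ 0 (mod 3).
M = 2 × 3 = 6. M₁ = 3, y₁ ≡ 1 (mod 2). M₂ = 2, y₂ ≡ 2 (mod 3). k = 1×3×1 + 0×2×2 ≡ 3 (mod 6)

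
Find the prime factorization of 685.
5 × 137

Divide by primes starting from smallest:
685 ÷ 5 = 137
137 ÷ 137 = 1

685 = 5 × 137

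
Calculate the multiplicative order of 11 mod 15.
Powers of 11 mod 15: 11^1≡11, 11^2≡1. Order = 2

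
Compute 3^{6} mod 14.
1

Using successive squaring:
Binary expansion of 6: 110
Powers of 3 mod 14 (each is the square of the previous):
  3^1 ≡ 3 (mod 14)
  3^2 ≡ 3² = 9 ≡ 9 (mod 14)
  3^4 ≡ 9² = 81 ≡ 11 (mod 14)
6 = 4 + 2, so 3^6 = 3^4 × 3^2 ≡ 11 × 9 (mod 14)
Multiplying step by step:
  11 × 9 = 99 ≡ 1 (mod 14)
Result: 3^6 ≡ 1 (mod 14)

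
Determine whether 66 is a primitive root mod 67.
p - 1 = 66 has prime divisors 2, 3, 11. Check 66^(66/q) mod 67 for each: 66^(66/2) = 66^33 ≡ 66, 66^(66/3) = 66^22 ≡ 1, 66^(66/11) = 66^6 ≡ 1 (mod 67). Since 66^22 ≡ 1 (mod 67), the order of 66 divides 22 (in fact the order is 2) ≠ 66, so it is not a primitive root.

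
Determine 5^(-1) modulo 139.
5^(-1) ≡ 28 (mod 139). Verification: 5 × 28 = 140 ≡ 1 (mod 139)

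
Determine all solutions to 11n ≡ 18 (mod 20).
18

Since gcd(11, 20) = 1 divides 18, a solution exists.
Multiply both sides by the inverse of 11 mod 20:
  11^(-1) mod 20 = 11
  x ≡ 11 × 18 ≡ 198 ≡ 18 (mod 20)
Verification: 11 × 18 = 198 = 9 × 20 + 18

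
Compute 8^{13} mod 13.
8

Using successive squaring:
Binary expansion of 13: 1101
Powers of 8 mod 13 (each is the square of the previous):
  8^1 ≡ 8 (mod 13)
  8^2 ≡ 8² = 64 ≡ 12 (mod 13)
  8^4 ≡ 12² = 144 ≡ 1 (mod 13)
  8^8 ≡ 1² = 1 ≡ 1 (mod 13)
13 = 8 + 4 + 1, so 8^13 = 8^8 × 8^4 × 8^1 ≡ 1 × 1 × 8 (mod 13)
Multiplying step by step:
  1 × 1 = 1 ≡ 1 (mod 13)
  1 × 8 = 8 ≡ 8 (mod 13)
Result: 8^13 ≡ 8 (mod 13)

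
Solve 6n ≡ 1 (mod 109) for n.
91

Using Extended Euclidean Algorithm:
gcd(6, 109) = 1
Bezout coefficients: 6 × -18 + 109 × 1 = 1
So 6 × -18 ≡ 1 (mod 109)
The inverse is -18 mod 109 = 91
Verification: 6 × 91 = 546 = 5 × 109 + 1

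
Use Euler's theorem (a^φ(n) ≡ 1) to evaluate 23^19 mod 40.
By Euler: 23^{16} ≡ 1 (mod 40) since gcd(23, 40) = 1. 19 = 1×16 + 3. So 23^{19} ≡ 23^{3} ≡ 7 (mod 40)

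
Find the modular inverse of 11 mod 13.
11^(-1) ≡ 6 (mod 13). Verification: 11 × 6 = 66 ≡ 1 (mod 13)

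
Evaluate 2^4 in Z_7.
4 = 4 (binary 100). Repeated squaring mod 7: 2^1 ≡ 2; 2^2 ≡ 2² = 4 ≡ 4; 2^4 ≡ 4² = 16 ≡ 2. So 2^4 ≡ 2 (mod 7).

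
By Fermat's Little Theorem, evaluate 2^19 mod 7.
By Fermat: 2^{6} ≡ 1 (mod 7). 19 = 3×6 + 1. So 2^{19} ≡ 2^{1} ≡ 2 (mod 7)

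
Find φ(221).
192

Prime factorization: 221 = 13 × 17
Using the formula φ(n) = n × Π(1 - 1/p) for each prime factor p:
φ(221) = 221 × (1 - 1/13) × (1 - 1/17)
φ(221) = 192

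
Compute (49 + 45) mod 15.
4

(49 + 45) = 94
94 mod 15 = 4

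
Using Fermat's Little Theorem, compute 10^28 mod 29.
By Fermat's Little Theorem, 10^{28} ≡ 1 (mod 29) since 29 is prime and gcd(10, 29) = 1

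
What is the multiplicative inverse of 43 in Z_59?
43^(-1) ≡ 11 (mod 59). Verification: 43 × 11 = 473 ≡ 1 (mod 59)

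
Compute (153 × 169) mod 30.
27

(153 × 169) = 25857
25857 mod 30 = 27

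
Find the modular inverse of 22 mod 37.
22^(-1) ≡ 32 (mod 37). Verification: 22 × 32 = 704 ≡ 1 (mod 37)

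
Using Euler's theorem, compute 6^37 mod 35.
By Euler: 6^{24} ≡ 1 (mod 35) since gcd(6, 35) = 1. 37 = 1×24 + 13. So 6^{37} ≡ 6^{13} ≡ 6 (mod 35)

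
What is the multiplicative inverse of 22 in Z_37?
22^(-1) ≡ 32 (mod 37). Verification: 22 × 32 = 704 ≡ 1 (mod 37)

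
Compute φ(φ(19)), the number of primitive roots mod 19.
Number of primitive roots mod 19 = φ(18) = 6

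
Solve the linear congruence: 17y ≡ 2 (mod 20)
6

Since gcd(17, 20) = 1 divides 2, a solution exists.
Multiply both sides by the inverse of 17 mod 20:
  17^(-1) mod 20 = 13
  x ≡ 13 × 2 ≡ 26 ≡ 6 (mod 20)
Verification: 17 × 6 = 102 = 5 × 20 + 2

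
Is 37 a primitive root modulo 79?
Yes

To verify, check if 37^(78/q) ≢ 1 (mod 79) for each prime divisor q of 78
Divisors of 78 = 78: [1, 2, 3, 6, 13, 26, 39, 78]
  37^(78/2) = 37^39 ≡ 78 (mod 79)
  37^(78/3) = 37^26 ≡ 23 (mod 79)
  37^(78/13) = 37^6 ≡ 38 (mod 79)
Conclusion: 37 is a primitive root modulo 79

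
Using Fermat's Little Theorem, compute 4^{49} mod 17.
4

By Fermat's Little Theorem, a^(p-1) ≡ 1 (mod p) for prime p and gcd(a, p) = 1
Here p = 17, so 4^16 ≡ 1 (mod 17)
We can reduce the exponent: 49 mod 16 = 1
So 4^49 ≡ 4^1 (mod 17)
Computing: 4^1 mod 17 = 4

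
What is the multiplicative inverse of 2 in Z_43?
2^(-1) ≡ 22 (mod 43). Verification: 2 × 22 = 44 ≡ 1 (mod 43)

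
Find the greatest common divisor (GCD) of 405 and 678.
3

Using the Euclidean algorithm:
405 = 0 × 678 + 405
678 = 1 × 405 + 273
405 = 1 × 273 + 132
273 = 2 × 132 + 9
132 = 14 × 9 + 6
9 = 1 × 6 + 3
6 = 2 × 3 + 0

GCD(405, 678) = 3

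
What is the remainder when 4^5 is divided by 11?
5 = 4 + 1 (binary 101). Repeated squaring mod 11: 4^1 ≡ 4; 4^2 ≡ 4² = 16 ≡ 5; 4^4 ≡ 5² = 25 ≡ 3. Multiply: 4^5 = 4^4 × 4^1 ≡ 3 × 4 (mod 11): 3 × 4 = 12 ≡ 1. So 4^5 ≡ 1 (mod 11).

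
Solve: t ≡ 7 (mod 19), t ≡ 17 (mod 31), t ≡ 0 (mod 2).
M = 19 × 31 × 2 = 1178. M₁ = 62, y₁ ≡ 4 (mod 19). M₂ = 38, y₂ ≡ 9 (mod 31). M₃ = 589, y₃ ≡ 1 (mod 2). t = 7×62×4 + 17×38×9 + 0×589×1 ≡ 482 (mod 1178)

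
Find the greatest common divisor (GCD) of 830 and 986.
2

Using the Euclidean algorithm:
830 = 0 × 986 + 830
986 = 1 × 830 + 156
830 = 5 × 156 + 50
156 = 3 × 50 + 6
50 = 8 × 6 + 2
6 = 3 × 2 + 0

GCD(830, 986) = 2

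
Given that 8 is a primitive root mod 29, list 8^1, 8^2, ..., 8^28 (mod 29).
g^1, g^2, ..., g^{28} mod 29: {8, 6, 19, 7, 27, 13, 17, 20, 15, 4, 3, 24, 18, 28, 21, 23, 10, 22, 2, 16, 12, 9, 14, 25, 26, 5, 11, 1}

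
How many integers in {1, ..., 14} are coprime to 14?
6

Prime factorization: 14 = 2 × 7
Using the formula φ(n) = n × Π(1 - 1/p) for each prime factor p:
φ(14) = 14 × (1 - 1/2) × (1 - 1/7)
φ(14) = 6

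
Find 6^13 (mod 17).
Using repeated squaring. 13 = 8 + 4 + 1 (binary 1101). Repeated squaring mod 17: 6^1 ≡ 6; 6^2 ≡ 6² = 36 ≡ 2; 6^4 ≡ 2² = 4 ≡ 4; 6^8 ≡ 4² = 16 ≡ 16. Multiply: 6^13 = 6^8 × 6^4 × 6^1 ≡ 16 × 4 × 6 (mod 17): 16 × 4 = 64 ≡ 13; 13 × 6 = 78 ≡ 10. So 6^13 ≡ 10 (mod 17).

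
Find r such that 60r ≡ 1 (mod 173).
60^(-1) ≡ 124 (mod 173). Verification: 60 × 124 = 7440 ≡ 1 (mod 173)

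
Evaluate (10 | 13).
(10/13) = 10^{6} mod 13 = 1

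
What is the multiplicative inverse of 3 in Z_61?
41

Using Extended Euclidean Algorithm:
gcd(3, 61) = 1
Bezout coefficients: 3 × -20 + 61 × 1 = 1
So 3 × -20 ≡ 1 (mod 61)
The inverse is -20 mod 61 = 41
Verification: 3 × 41 = 123 = 2 × 61 + 1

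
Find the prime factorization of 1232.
2^4 × 7 × 11

Divide by primes starting from smallest:
1232 ÷ 2 = 616
616 ÷ 2 = 308
308 ÷ 2 = 154
154 ÷ 2 = 77
77 ÷ 7 = 11
11 ÷ 11 = 1

1232 = 2^4 × 7 × 11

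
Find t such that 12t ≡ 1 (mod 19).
12^(-1) ≡ 8 (mod 19). Verification: 12 × 8 = 96 ≡ 1 (mod 19)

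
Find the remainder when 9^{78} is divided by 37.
By Fermat: 9^{36} ≡ 1 (mod 37). 78 = 2×36 + 6. So 9^{78} ≡ 9^{6} ≡ 10 (mod 37)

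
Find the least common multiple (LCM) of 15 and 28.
420

First find GCD(15, 28) using the Euclidean algorithm:
15 = 0 × 28 + 15
28 = 1 × 15 + 13
15 = 1 × 13 + 2
13 = 6 × 2 + 1
2 = 2 × 1 + 0
GCD(15, 28) = 1

LCM formula: LCM(a, b) = (a × b) / GCD(a, b)
LCM(15, 28) = (15 × 28) / 1
LCM(15, 28) = 420 / 1
LCM(15, 28) = 420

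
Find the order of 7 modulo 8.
Powers of 7 mod 8: 7^1≡7, 7^2≡1. Order = 2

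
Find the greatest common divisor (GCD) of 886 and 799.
1

Using the Euclidean algorithm:
886 = 1 × 799 + 87
799 = 9 × 87 + 16
87 = 5 × 16 + 7
16 = 2 × 7 + 2
7 = 3 × 2 + 1
2 = 2 × 1 + 0

GCD(886, 799) = 1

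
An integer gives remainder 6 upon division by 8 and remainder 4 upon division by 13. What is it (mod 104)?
M = 8 × 13 = 104. M₁ = 13, y₁ ≡ 5 (mod 8). M₂ = 8, y₂ ≡ 5 (mod 13). x = 6×13×5 + 4×8×5 ≡ 30 (mod 104). The smallest positive such number is 30.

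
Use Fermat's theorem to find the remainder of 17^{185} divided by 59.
27

By Fermat's Little Theorem, a^(p-1) ≡ 1 (mod p) for prime p and gcd(a, p) = 1
Here p = 59, so 17^58 ≡ 1 (mod 59)
We can reduce the exponent: 185 mod 58 = 11
So 17^185 ≡ 17^11 (mod 59)
Computing: 17^11 mod 59 = 27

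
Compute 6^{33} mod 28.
20

Using successive squaring:
Binary expansion of 33: 100001
Powers of 6 mod 28 (each is the square of the previous):
  6^1 ≡ 6 (mod 28)
  6^2 ≡ 6² = 36 ≡ 8 (mod 28)
  6^4 ≡ 8² = 64 ≡ 8 (mod 28)
  6^8 ≡ 8² = 64 ≡ 8 (mod 28)
  6^16 ≡ 8² = 64 ≡ 8 (mod 28)
  6^32 ≡ 8² = 64 ≡ 8 (mod 28)
33 = 32 + 1, so 6^33 = 6^32 × 6^1 ≡ 8 × 6 (mod 28)
Multiplying step by step:
  8 × 6 = 48 ≡ 20 (mod 28)
Result: 6^33 ≡ 20 (mod 28)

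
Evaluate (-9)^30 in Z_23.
Using Fermat: (-9)^{22} ≡ 1 (mod 23). 30 ≡ 8 (mod 22). So (-9)^{30} ≡ (-9)^{8} ≡ 13 (mod 23)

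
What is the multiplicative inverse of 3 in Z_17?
3^(-1) ≡ 6 (mod 17). Verification: 3 × 6 = 18 ≡ 1 (mod 17)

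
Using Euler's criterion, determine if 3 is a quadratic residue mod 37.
By Euler's criterion: 3^{18} ≡ 1 (mod 37). Since this equals 1, 3 is a QR.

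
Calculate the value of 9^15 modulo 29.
Using repeated squaring. 15 = 8 + 4 + 2 + 1 (binary 1111). Repeated squaring mod 29: 9^1 ≡ 9; 9^2 ≡ 9² = 81 ≡ 23; 9^4 ≡ 23² = 529 ≡ 7; 9^8 ≡ 7² = 49 ≡ 20. Multiply: 9^15 = 9^8 × 9^4 × 9^2 × 9^1 ≡ 20 × 7 × 23 × 9 (mod 29): 20 × 7 = 140 ≡ 24; 24 × 23 = 552 ≡ 1; 1 × 9 = 9 ≡ 9. So 9^15 ≡ 9 (mod 29).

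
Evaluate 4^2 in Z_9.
2 = 2 (binary 10). Repeated squaring mod 9: 4^1 ≡ 4; 4^2 ≡ 4² = 16 ≡ 7. So 4^2 ≡ 7 (mod 9).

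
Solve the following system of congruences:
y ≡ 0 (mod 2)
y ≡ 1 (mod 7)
8

Using the Chinese Remainder Theorem:
M = product of moduli = 14
For equation 1: M_1 = 7, 7 ≡ 1 (mod 2), inverse of 7 mod 2 is 1 (check: 1 × 1 = 1 ≡ 1 (mod 2))
For equation 2: M_2 = 2, 2 ≡ 2 (mod 7), inverse of 2 mod 7 is 4 (check: 2 × 4 = 8 ≡ 1 (mod 7))
Combine: y ≡ Σ r_i×M_i×(M_i⁻¹ mod m_i) = 0×7×1 + 1×2×4 = 0 + 8 = 8
8 mod 14 = 8
y ≡ 8 (mod 14)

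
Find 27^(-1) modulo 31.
23

Using Extended Euclidean Algorithm:
gcd(27, 31) = 1
Bezout coefficients: 27 × -8 + 31 × 7 = 1
So 27 × -8 ≡ 1 (mod 31)
The inverse is -8 mod 31 = 23
Verification: 27 × 23 = 621 = 20 × 31 + 1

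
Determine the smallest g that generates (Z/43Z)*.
3

A primitive root g modulo p has order p-1 = 42
Prime divisors of 42: [2, 3, 7]
g is a primitive root iff g^(42/q) ≢ 1 (mod 43) for each prime divisor q
Testing small values:
  g = 2: 2^21 ≡ 42, 2^14 ≡ 1, 2^6 ≡ 21 (mod 43) → 2^14 ≡ 1, not primitive root
  g = 3: 3^21 ≡ 42, 3^14 ≡ 36, 3^6 ≡ 41 (mod 43) → none is 1, primitive root!
The smallest primitive root is 3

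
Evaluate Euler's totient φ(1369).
1332

Prime factorization: 1369 = 37^2
Using the formula φ(n) = n × Π(1 - 1/p) for each prime factor p:
φ(1369) = 1369 × (1 - 1/37)
φ(1369) = 1332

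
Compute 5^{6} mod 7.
1

Using successive squaring:
Binary expansion of 6: 110
Powers of 5 mod 7 (each is the square of the previous):
  5^1 ≡ 5 (mod 7)
  5^2 ≡ 5² = 25 ≡ 4 (mod 7)
  5^4 ≡ 4² = 16 ≡ 2 (mod 7)
6 = 4 + 2, so 5^6 = 5^4 × 5^2 ≡ 2 × 4 (mod 7)
Multiplying step by step:
  2 × 4 = 8 ≡ 1 (mod 7)
Result: 5^6 ≡ 1 (mod 7)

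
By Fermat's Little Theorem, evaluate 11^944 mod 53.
By Fermat: 11^{52} ≡ 1 (mod 53). 944 ≡ 8 (mod 52). So 11^{944} ≡ 11^{8} ≡ 10 (mod 53)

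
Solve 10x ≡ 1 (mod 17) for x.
12

Using Extended Euclidean Algorithm:
gcd(10, 17) = 1
Bezout coefficients: 10 × -5 + 17 × 3 = 1
So 10 × -5 ≡ 1 (mod 17)
The inverse is -5 mod 17 = 12
Verification: 10 × 12 = 120 = 7 × 17 + 1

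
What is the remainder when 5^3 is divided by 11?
3 = 2 + 1 (binary 11). Repeated squaring mod 11: 5^1 ≡ 5; 5^2 ≡ 5² = 25 ≡ 3. Multiply: 5^3 = 5^2 × 5^1 ≡ 3 × 5 (mod 11): 3 × 5 = 15 ≡ 4. So 5^3 ≡ 4 (mod 11).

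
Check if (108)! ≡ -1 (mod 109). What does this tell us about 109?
(108)! mod 109 = 108. Since this equals -1 (mod 109), Wilson confirms 109 is prime.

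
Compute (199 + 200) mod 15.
9

(199 + 200) = 399
399 mod 15 = 9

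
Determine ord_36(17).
Powers of 17 mod 36: 17^1≡17, 17^2≡1. Order = 2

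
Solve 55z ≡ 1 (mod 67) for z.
55^(-1) ≡ 39 (mod 67). Verification: 55 × 39 = 2145 ≡ 1 (mod 67)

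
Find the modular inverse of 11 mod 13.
11^(-1) ≡ 6 (mod 13). Verification: 11 × 6 = 66 ≡ 1 (mod 13)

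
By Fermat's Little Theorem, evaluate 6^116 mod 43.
By Fermat: 6^{42} ≡ 1 (mod 43). 116 = 2×42 + 32. So 6^{116} ≡ 6^{32} ≡ 36 (mod 43)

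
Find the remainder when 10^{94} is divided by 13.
By Fermat: 10^{12} ≡ 1 (mod 13). 94 = 7×12 + 10. So 10^{94} ≡ 10^{10} ≡ 3 (mod 13)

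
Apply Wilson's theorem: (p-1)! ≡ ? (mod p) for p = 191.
By Wilson's theorem, (190)! ≡ -1 ≡ 190 (mod 191)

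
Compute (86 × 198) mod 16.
4

(86 × 198) = 17028
17028 mod 16 = 4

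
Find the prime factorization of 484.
2^2 × 11^2

Divide by primes starting from smallest:
484 ÷ 2 = 242
242 ÷ 2 = 121
121 ÷ 11 = 11
11 ÷ 11 = 1

484 = 2^2 × 11^2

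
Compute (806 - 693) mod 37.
2

(806 - 693) = 113
113 mod 37 = 2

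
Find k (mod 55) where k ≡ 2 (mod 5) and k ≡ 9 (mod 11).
M = 5 × 11 = 55. M₁ = 11, y₁ ≡ 1 (mod 5). M₂ = 5, y₂ ≡ 9 (mod 11). k = 2×11×1 + 9×5×9 ≡ 42 (mod 55)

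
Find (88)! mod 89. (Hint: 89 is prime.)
By Wilson's theorem, (88)! ≡ -1 ≡ 88 (mod 89)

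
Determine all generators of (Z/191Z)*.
Primitive roots mod 191: {19, 21, 22, 28, 29, 33, 35, 42, 44, 47, 53, 56, 57, 58, 61, 62, 63, 71, 73, 74, 76, 83, 87, 88, 89, 91, 93, 94, 95, 99, 101, 105, 106, 110, 111, 112, 113, 114, 116, 119, 123, 124, 126, 127, 131, 132, 137, 140, 141, 143, 145, 146, 148, 151, 157, 164, 165, 167, 168, 171, 173, 174, 175, 176, 178, 179, 181, 182, 183, 187, 188, 189}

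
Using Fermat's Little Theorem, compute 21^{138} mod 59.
26

By Fermat's Little Theorem, a^(p-1) ≡ 1 (mod p) for prime p and gcd(a, p) = 1
Here p = 59, so 21^58 ≡ 1 (mod 59)
We can reduce the exponent: 138 mod 58 = 22
So 21^138 ≡ 21^22 (mod 59)
Computing: 21^22 mod 59 = 26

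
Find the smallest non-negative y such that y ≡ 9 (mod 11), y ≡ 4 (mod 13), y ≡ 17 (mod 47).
3683

Using the Chinese Remainder Theorem:
M = product of moduli = 6721
For equation 1: M_1 = 611, 611 ≡ 6 (mod 11), inverse of 611 mod 11 is 2 (check: 6 × 2 = 12 ≡ 1 (mod 11))
For equation 2: M_2 = 517, 517 ≡ 10 (mod 13), inverse of 517 mod 13 is 4 (check: 10 × 4 = 40 ≡ 1 (mod 13))
For equation 3: M_3 = 143, 143 ≡ 2 (mod 47), inverse of 143 mod 47 is 24 (check: 2 × 24 = 48 ≡ 1 (mod 47))
Combine: y ≡ Σ r_i×M_i×(M_i⁻¹ mod m_i) = 9×611×2 + 4×517×4 + 17×143×24 = 10998 + 8272 + 58344 = 77614
77614 mod 6721 = 3683
y ≡ 3683 (mod 6721)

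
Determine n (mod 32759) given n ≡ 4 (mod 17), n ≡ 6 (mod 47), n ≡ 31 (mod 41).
14012

Using the Chinese Remainder Theorem:
M = product of moduli = 32759
For equation 1: M_1 = 1927, 1927 ≡ 6 (mod 17), inverse of 1927 mod 17 is 3 (check: 6 × 3 = 18 ≡ 1 (mod 17))
For equation 2: M_2 = 697, 697 ≡ 39 (mod 47), inverse of 697 mod 47 is 41 (check: 39 × 41 = 1599 ≡ 1 (mod 47))
For equation 3: M_3 = 799, 799 ≡ 20 (mod 41), inverse of 799 mod 41 is 39 (check: 20 × 39 = 780 ≡ 1 (mod 41))
Combine: n ≡ Σ r_i×M_i×(M_i⁻¹ mod m_i) = 4×1927×3 + 6×697×41 + 31×799×39 = 23124 + 171462 + 965991 = 1160577
1160577 mod 32759 = 14012
n ≡ 14012 (mod 32759)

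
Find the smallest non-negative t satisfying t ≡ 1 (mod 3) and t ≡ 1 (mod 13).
M = 3 × 13 = 39. M₁ = 13, y₁ ≡ 1 (mod 3). M₂ = 3, y₂ ≡ 9 (mod 13). t = 1×13×1 + 1×3×9 ≡ 1 (mod 39)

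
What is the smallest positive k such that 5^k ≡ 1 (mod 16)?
Powers of 5 mod 16: 5^1≡5, 5^2≡9, 5^3≡13, 5^4≡1. Order = 4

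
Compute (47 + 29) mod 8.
4

(47 + 29) = 76
76 mod 8 = 4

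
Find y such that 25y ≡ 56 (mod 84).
56

Since gcd(25, 84) = 1 divides 56, a solution exists.
Multiply both sides by the inverse of 25 mod 84:
  25^(-1) mod 84 = 37
  x ≡ 37 × 56 ≡ 2072 ≡ 56 (mod 84)
Verification: 25 × 56 = 1400 = 16 × 84 + 56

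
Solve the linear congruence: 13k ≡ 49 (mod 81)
10

Since gcd(13, 81) = 1 divides 49, a solution exists.
Multiply both sides by the inverse of 13 mod 81:
  13^(-1) mod 81 = 25
  x ≡ 25 × 49 ≡ 1225 ≡ 10 (mod 81)
Verification: 13 × 10 = 130 = 1 × 81 + 49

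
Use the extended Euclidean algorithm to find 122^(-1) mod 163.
Extended GCD: 122(-4) + 163(3) = 1. So 122^(-1) ≡ 159 ≡ 159 (mod 163). Verify: 122 × 159 = 19398 ≡ 1 (mod 163)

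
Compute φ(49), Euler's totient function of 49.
42

Prime factorization: 49 = 7^2
Using the formula φ(n) = n × Π(1 - 1/p) for each prime factor p:
φ(49) = 49 × (1 - 1/7)
φ(49) = 42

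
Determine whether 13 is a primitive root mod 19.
p - 1 = 18 has prime divisors 2, 3. Check 13^(18/q) mod 19 for each: 13^(18/2) = 13^9 ≡ 18, 13^(18/3) = 13^6 ≡ 11 (mod 19). None of these is 1, so 13 has order 18 = φ(19), so it is a primitive root mod 19.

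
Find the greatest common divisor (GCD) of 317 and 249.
1

Using the Euclidean algorithm:
317 = 1 × 249 + 68
249 = 3 × 68 + 45
68 = 1 × 45 + 23
45 = 1 × 23 + 22
23 = 1 × 22 + 1
22 = 22 × 1 + 0

GCD(317, 249) = 1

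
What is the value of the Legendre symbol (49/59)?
(49/59) = 49^{29} mod 59 = 1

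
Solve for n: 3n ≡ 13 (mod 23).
12

Since gcd(3, 23) = 1 divides 13, a solution exists.
Multiply both sides by the inverse of 3 mod 23:
  3^(-1) mod 23 = 8
  x ≡ 8 × 13 ≡ 104 ≡ 12 (mod 23)
Verification: 3 × 12 = 36 = 1 × 23 + 13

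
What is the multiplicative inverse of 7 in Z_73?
21

Using Extended Euclidean Algorithm:
gcd(7, 73) = 1
Bezout coefficients: 7 × 21 + 73 × -2 = 1
So 7 × 21 ≡ 1 (mod 73)
The inverse is 21 mod 73 = 21
Verification: 7 × 21 = 147 = 2 × 73 + 1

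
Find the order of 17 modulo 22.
Powers of 17 mod 22: 17^1≡17, 17^2≡3, 17^3≡7, 17^4≡9, 17^5≡21, 17^6≡5, 17^7≡19, 17^8≡15, 17^9≡13, 17^10≡1. Order = 10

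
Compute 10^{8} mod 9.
1

Using successive squaring:
Binary expansion of 8: 1000
Powers of 10 mod 9 (each is the square of the previous):
  10^1 ≡ 1 (mod 9)
  10^2 ≡ 1² = 1 ≡ 1 (mod 9)
  10^4 ≡ 1² = 1 ≡ 1 (mod 9)
  10^8 ≡ 1² = 1 ≡ 1 (mod 9)
8 is a power of 2, so 10^8 is the last square: ≡ 1 (mod 9)
Result: 10^8 ≡ 1 (mod 9)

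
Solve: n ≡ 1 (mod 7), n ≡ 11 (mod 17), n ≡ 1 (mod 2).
M = 7 × 17 × 2 = 238. M₁ = 34, y₁ ≡ 6 (mod 7). M₂ = 14, y₂ ≡ 11 (mod 17). M₃ = 119, y₃ ≡ 1 (mod 2). n = 1×34×6 + 11×14×11 + 1×119×1 ≡ 113 (mod 238)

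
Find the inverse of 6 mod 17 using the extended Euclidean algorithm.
Extended GCD: 6(3) + 17(-1) = 1. So 6^(-1) ≡ 3 ≡ 3 (mod 17). Verify: 6 × 3 = 18 ≡ 1 (mod 17)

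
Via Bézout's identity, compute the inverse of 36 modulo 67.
Extended GCD: 36(-13) + 67(7) = 1. So 36^(-1) ≡ 54 ≡ 54 (mod 67). Verify: 36 × 54 = 1944 ≡ 1 (mod 67)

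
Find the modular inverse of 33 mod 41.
33^(-1) ≡ 5 (mod 41). Verification: 33 × 5 = 165 ≡ 1 (mod 41)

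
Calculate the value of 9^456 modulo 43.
Using Fermat: 9^{42} ≡ 1 (mod 43). 456 ≡ 36 (mod 42). So 9^{456} ≡ 9^{36} ≡ 11 (mod 43)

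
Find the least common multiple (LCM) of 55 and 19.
1045

First find GCD(55, 19) using the Euclidean algorithm:
55 = 2 × 19 + 17
19 = 1 × 17 + 2
17 = 8 × 2 + 1
2 = 2 × 1 + 0
GCD(55, 19) = 1

LCM formula: LCM(a, b) = (a × b) / GCD(a, b)
LCM(55, 19) = (55 × 19) / 1
LCM(55, 19) = 1045 / 1
LCM(55, 19) = 1045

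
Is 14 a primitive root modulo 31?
p - 1 = 30 has prime divisors 2, 3, 5. Check 14^(30/q) mod 31 for each: 14^(30/2) = 14^15 ≡ 1, 14^(30/3) = 14^10 ≡ 25, 14^(30/5) = 14^6 ≡ 8 (mod 31). Since 14^15 ≡ 1 (mod 31), the order of 14 divides 15 (in fact the order is 15) ≠ 30, so it is not a primitive root.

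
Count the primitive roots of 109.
36

The number of primitive roots modulo p is φ(p-1) = φ(108)
φ(108) = 36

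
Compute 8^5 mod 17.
5 = 4 + 1 (binary 101). Repeated squaring mod 17: 8^1 ≡ 8; 8^2 ≡ 8² = 64 ≡ 13; 8^4 ≡ 13² = 169 ≡ 16. Multiply: 8^5 = 8^4 × 8^1 ≡ 16 × 8 (mod 17): 16 × 8 = 128 ≡ 9. So 8^5 ≡ 9 (mod 17).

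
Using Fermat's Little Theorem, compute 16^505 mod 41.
By Fermat: 16^{40} ≡ 1 (mod 41). 505 ≡ 25 (mod 40). So 16^{505} ≡ 16^{25} ≡ 1 (mod 41)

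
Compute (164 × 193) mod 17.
15

(164 × 193) = 31652
31652 mod 17 = 15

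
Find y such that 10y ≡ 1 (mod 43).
13

Since gcd(10, 43) = 1 divides 1, a solution exists.
Multiply both sides by the inverse of 10 mod 43:
  10^(-1) mod 43 = 13
  x ≡ 13 × 1 ≡ 13 ≡ 13 (mod 43)
Verification: 10 × 13 = 130 = 3 × 43 + 1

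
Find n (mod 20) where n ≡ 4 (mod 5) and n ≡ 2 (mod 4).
M = 5 × 4 = 20. M₁ = 4, y₁ ≡ 4 (mod 5). M₂ = 5, y₂ ≡ 1 (mod 4). n = 4×4×4 + 2×5×1 ≡ 14 (mod 20)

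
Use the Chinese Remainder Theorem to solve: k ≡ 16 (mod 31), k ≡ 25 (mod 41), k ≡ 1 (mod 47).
29094

Using the Chinese Remainder Theorem:
M = product of moduli = 59737
For equation 1: M_1 = 1927, 1927 ≡ 5 (mod 31), inverse of 1927 mod 31 is 25 (check: 5 × 25 = 125 ≡ 1 (mod 31))
For equation 2: M_2 = 1457, 1457 ≡ 22 (mod 41), inverse of 1457 mod 41 is 28 (check: 22 × 28 = 616 ≡ 1 (mod 41))
For equation 3: M_3 = 1271, 1271 ≡ 2 (mod 47), inverse of 1271 mod 47 is 24 (check: 2 × 24 = 48 ≡ 1 (mod 47))
Combine: k ≡ Σ r_i×M_i×(M_i⁻¹ mod m_i) = 16×1927×25 + 25×1457×28 + 1×1271×24 = 770800 + 1019900 + 30504 = 1821204
1821204 mod 59737 = 29094
k ≡ 29094 (mod 59737)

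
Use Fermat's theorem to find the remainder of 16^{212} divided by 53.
28

By Fermat's Little Theorem, a^(p-1) ≡ 1 (mod p) for prime p and gcd(a, p) = 1
Here p = 53, so 16^52 ≡ 1 (mod 53)
We can reduce the exponent: 212 mod 52 = 4
So 16^212 ≡ 16^4 (mod 53)
Computing: 16^4 mod 53 = 28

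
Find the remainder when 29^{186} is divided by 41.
By Fermat: 29^{40} ≡ 1 (mod 41). 186 = 4×40 + 26. So 29^{186} ≡ 29^{26} ≡ 5 (mod 41)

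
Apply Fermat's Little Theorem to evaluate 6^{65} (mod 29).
22

By Fermat's Little Theorem, a^(p-1) ≡ 1 (mod p) for prime p and gcd(a, p) = 1
Here p = 29, so 6^28 ≡ 1 (mod 29)
We can reduce the exponent: 65 mod 28 = 9
So 6^65 ≡ 6^9 (mod 29)
Computing: 6^9 mod 29 = 22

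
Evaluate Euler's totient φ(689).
624

Prime factorization: 689 = 13 × 53
Using the formula φ(n) = n × Π(1 - 1/p) for each prime factor p:
φ(689) = 689 × (1 - 1/13) × (1 - 1/53)
φ(689) = 624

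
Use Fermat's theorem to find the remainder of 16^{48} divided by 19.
11

By Fermat's Little Theorem, a^(p-1) ≡ 1 (mod p) for prime p and gcd(a, p) = 1
Here p = 19, so 16^18 ≡ 1 (mod 19)
We can reduce the exponent: 48 mod 18 = 12
So 16^48 ≡ 16^12 (mod 19)
Computing: 16^12 mod 19 = 11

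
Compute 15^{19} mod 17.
9

Using successive squaring:
Binary expansion of 19: 10011
Powers of 15 mod 17 (each is the square of the previous):
  15^1 ≡ 15 (mod 17)
  15^2 ≡ 15² = 225 ≡ 4 (mod 17)
  15^4 ≡ 4² = 16 ≡ 16 (mod 17)
  15^8 ≡ 16² = 256 ≡ 1 (mod 17)
  15^16 ≡ 1² = 1 ≡ 1 (mod 17)
19 = 16 + 2 + 1, so 15^19 = 15^16 × 15^2 × 15^1 ≡ 1 × 4 × 15 (mod 17)
Multiplying step by step:
  1 × 4 = 4 ≡ 4 (mod 17)
  4 × 15 = 60 ≡ 9 (mod 17)
Result: 15^19 ≡ 9 (mod 17)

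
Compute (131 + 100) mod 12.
3

(131 + 100) = 231
231 mod 12 = 3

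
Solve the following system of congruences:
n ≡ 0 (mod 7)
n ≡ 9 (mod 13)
35

Using the Chinese Remainder Theorem:
M = product of moduli = 91
For equation 1: M_1 = 13, 13 ≡ 6 (mod 7), inverse of 13 mod 7 is 6 (check: 6 × 6 = 36 ≡ 1 (mod 7))
For equation 2: M_2 = 7, 7 ≡ 7 (mod 13), inverse of 7 mod 13 is 2 (check: 7 × 2 = 14 ≡ 1 (mod 13))
Combine: n ≡ Σ r_i×M_i×(M_i⁻¹ mod m_i) = 0×13×6 + 9×7×2 = 0 + 126 = 126
126 mod 91 = 35
n ≡ 35 (mod 91)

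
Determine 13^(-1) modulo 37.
13^(-1) ≡ 20 (mod 37). Verification: 13 × 20 = 260 ≡ 1 (mod 37)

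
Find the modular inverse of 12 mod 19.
12^(-1) ≡ 8 (mod 19). Verification: 12 × 8 = 96 ≡ 1 (mod 19)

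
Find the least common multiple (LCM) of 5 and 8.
40

First find GCD(5, 8) using the Euclidean algorithm:
5 = 0 × 8 + 5
8 = 1 × 5 + 3
5 = 1 × 3 + 2
3 = 1 × 2 + 1
2 = 2 × 1 + 0
GCD(5, 8) = 1

LCM formula: LCM(a, b) = (a × b) / GCD(a, b)
LCM(5, 8) = (5 × 8) / 1
LCM(5, 8) = 40 / 1
LCM(5, 8) = 40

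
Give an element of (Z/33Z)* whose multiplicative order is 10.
2 has order 10 mod 33 since 2^{10} ≡ 1 (mod 33) and no smaller power works.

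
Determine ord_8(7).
Powers of 7 mod 8: 7^1≡7, 7^2≡1. Order = 2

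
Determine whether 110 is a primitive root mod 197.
p - 1 = 196 has prime divisors 2, 7. Check 110^(196/q) mod 197 for each: 110^(196/2) = 110^98 ≡ 196, 110^(196/7) = 110^28 ≡ 1 (mod 197). Since 110^28 ≡ 1 (mod 197), the order of 110 divides 28 (in fact the order is 28) ≠ 196, so it is not a primitive root.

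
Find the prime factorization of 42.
2 × 3 × 7

Divide by primes starting from smallest:
42 ÷ 2 = 21
21 ÷ 3 = 7
7 ÷ 7 = 1

42 = 2 × 3 × 7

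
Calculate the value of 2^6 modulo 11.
6 = 4 + 2 (binary 110). Repeated squaring mod 11: 2^1 ≡ 2; 2^2 ≡ 2² = 4 ≡ 4; 2^4 ≡ 4² = 16 ≡ 5. Multiply: 2^6 = 2^4 × 2^2 ≡ 5 × 4 (mod 11): 5 × 4 = 20 ≡ 9. So 2^6 ≡ 9 (mod 11).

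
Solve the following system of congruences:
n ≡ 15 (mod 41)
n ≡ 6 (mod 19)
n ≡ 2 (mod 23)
13135

Using the Chinese Remainder Theorem:
M = product of moduli = 17917
For equation 1: M_1 = 437, 437 ≡ 27 (mod 41), inverse of 437 mod 41 is 38 (check: 27 × 38 = 1026 ≡ 1 (mod 41))
For equation 2: M_2 = 943, 943 ≡ 12 (mod 19), inverse of 943 mod 19 is 8 (check: 12 × 8 = 96 ≡ 1 (mod 19))
For equation 3: M_3 = 779, 779 ≡ 20 (mod 23), inverse of 779 mod 23 is 15 (check: 20 × 15 = 300 ≡ 1 (mod 23))
Combine: n ≡ Σ r_i×M_i×(M_i⁻¹ mod m_i) = 15×437×38 + 6×943×8 + 2×779×15 = 249090 + 45264 + 23370 = 317724
317724 mod 17917 = 13135
n ≡ 13135 (mod 17917)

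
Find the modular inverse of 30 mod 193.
30^(-1) ≡ 148 (mod 193). Verification: 30 × 148 = 4440 ≡ 1 (mod 193)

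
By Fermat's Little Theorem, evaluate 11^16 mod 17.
By Fermat's Little Theorem, 11^{16} ≡ 1 (mod 17) since 17 is prime and gcd(11, 17) = 1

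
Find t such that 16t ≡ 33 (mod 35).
13

Since gcd(16, 35) = 1 divides 33, a solution exists.
Multiply both sides by the inverse of 16 mod 35:
  16^(-1) mod 35 = 11
  x ≡ 11 × 33 ≡ 363 ≡ 13 (mod 35)
Verification: 16 × 13 = 208 = 5 × 35 + 33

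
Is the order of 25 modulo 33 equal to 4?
No, the actual order is 5, not 4.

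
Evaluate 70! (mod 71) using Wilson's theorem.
By Wilson's theorem, (70)! ≡ -1 ≡ 70 (mod 71)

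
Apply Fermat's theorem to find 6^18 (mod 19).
By Fermat's Little Theorem, 6^{18} ≡ 1 (mod 19) since 19 is prime and gcd(6, 19) = 1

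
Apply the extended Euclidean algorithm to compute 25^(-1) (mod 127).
Extended GCD: 25(61) + 127(-12) = 1. So 25^(-1) ≡ 61 ≡ 61 (mod 127). Verify: 25 × 61 = 1525 ≡ 1 (mod 127)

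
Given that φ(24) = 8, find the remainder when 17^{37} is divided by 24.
By Euler: 17^{8} ≡ 1 (mod 24) since gcd(17, 24) = 1. 37 = 4×8 + 5. So 17^{37} ≡ 17^{5} ≡ 17 (mod 24)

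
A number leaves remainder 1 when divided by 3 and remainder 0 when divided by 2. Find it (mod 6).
M = 3 × 2 = 6. M₁ = 2, y₁ ≡ 2 (mod 3). M₂ = 3, y₂ ≡ 1 (mod 2). x = 1×2×2 + 0×3×1 ≡ 4 (mod 6)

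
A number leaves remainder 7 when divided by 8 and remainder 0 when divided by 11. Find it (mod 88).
M = 8 × 11 = 88. M₁ = 11, y₁ ≡ 3 (mod 8). M₂ = 8, y₂ ≡ 7 (mod 11). y = 7×11×3 + 0×8×7 ≡ 55 (mod 88)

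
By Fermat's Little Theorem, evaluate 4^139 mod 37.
By Fermat: 4^{36} ≡ 1 (mod 37). 139 = 3×36 + 31. So 4^{139} ≡ 4^{31} ≡ 3 (mod 37)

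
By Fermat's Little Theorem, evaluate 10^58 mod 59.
By Fermat's Little Theorem, 10^{58} ≡ 1 (mod 59) since 59 is prime and gcd(10, 59) = 1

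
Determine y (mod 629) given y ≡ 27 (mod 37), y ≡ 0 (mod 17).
323

Using the Chinese Remainder Theorem:
M = product of moduli = 629
For equation 1: M_1 = 17, 17 ≡ 17 (mod 37), inverse of 17 mod 37 is 24 (check: 17 × 24 = 408 ≡ 1 (mod 37))
For equation 2: M_2 = 37, 37 ≡ 3 (mod 17), inverse of 37 mod 17 is 6 (check: 3 × 6 = 18 ≡ 1 (mod 17))
Combine: y ≡ Σ r_i×M_i×(M_i⁻¹ mod m_i) = 27×17×24 + 0×37×6 = 11016 + 0 = 11016
11016 mod 629 = 323
y ≡ 323 (mod 629)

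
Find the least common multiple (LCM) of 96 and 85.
8160

First find GCD(96, 85) using the Euclidean algorithm:
96 = 1 × 85 + 11
85 = 7 × 11 + 8
11 = 1 × 8 + 3
8 = 2 × 3 + 2
3 = 1 × 2 + 1
2 = 2 × 1 + 0
GCD(96, 85) = 1

LCM formula: LCM(a, b) = (a × b) / GCD(a, b)
LCM(96, 85) = (96 × 85) / 1
LCM(96, 85) = 8160 / 1
LCM(96, 85) = 8160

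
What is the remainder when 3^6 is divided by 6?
6 = 4 + 2 (binary 110). Repeated squaring mod 6: 3^1 ≡ 3; 3^2 ≡ 3² = 9 ≡ 3; 3^4 ≡ 3² = 9 ≡ 3. Multiply: 3^6 = 3^4 × 3^2 ≡ 3 × 3 (mod 6): 3 × 3 = 9 ≡ 3. So 3^6 ≡ 3 (mod 6).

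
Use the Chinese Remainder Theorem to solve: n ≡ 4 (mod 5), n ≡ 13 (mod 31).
M = 5 × 31 = 155. M₁ = 31, y₁ ≡ 1 (mod 5). M₂ = 5, y₂ ≡ 25 (mod 31). n = 4×31×1 + 13×5×25 ≡ 44 (mod 155)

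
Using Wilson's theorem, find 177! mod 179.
(178)! = (177)! × (178) ≡ -1 (mod 179). So (177)! ≡ -1 × (178)^(-1) ≡ (-1)×(-1) = 1 (mod 179)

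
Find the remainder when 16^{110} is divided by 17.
By Fermat: 16^{16} ≡ 1 (mod 17). 110 = 6×16 + 14. So 16^{110} ≡ 16^{14} ≡ 1 (mod 17)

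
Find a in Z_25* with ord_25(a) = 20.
2 has order 20 mod 25 since 2^{20} ≡ 1 (mod 25) and no smaller power works.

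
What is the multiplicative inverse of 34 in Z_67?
2

Using Extended Euclidean Algorithm:
gcd(34, 67) = 1
Bezout coefficients: 34 × 2 + 67 × -1 = 1
So 34 × 2 ≡ 1 (mod 67)
The inverse is 2 mod 67 = 2
Verification: 34 × 2 = 68 = 1 × 67 + 1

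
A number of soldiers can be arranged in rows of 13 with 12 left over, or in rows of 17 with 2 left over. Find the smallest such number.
M = 13 × 17 = 221. M₁ = 17, y₁ ≡ 10 (mod 13). M₂ = 13, y₂ ≡ 4 (mod 17). k = 12×17×10 + 2×13×4 ≡ 155 (mod 221). The smallest positive such number is 155.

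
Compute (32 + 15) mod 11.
3

(32 + 15) = 47
47 mod 11 = 3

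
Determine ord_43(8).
Powers of 8 mod 43: 8^1≡8, 8^2≡21, 8^3≡39, 8^4≡11, 8^5≡2, 8^6≡16, 8^7≡42, 8^8≡35, 8^9≡22, 8^10≡4, 8^11≡32, 8^12≡41, 8^13≡27, 8^14≡1. Order = 14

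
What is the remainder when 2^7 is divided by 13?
7 = 4 + 2 + 1 (binary 111). Repeated squaring mod 13: 2^1 ≡ 2; 2^2 ≡ 2² = 4 ≡ 4; 2^4 ≡ 4² = 16 ≡ 3. Multiply: 2^7 = 2^4 × 2^2 × 2^1 ≡ 3 × 4 × 2 (mod 13): 3 × 4 = 12 ≡ 12; 12 × 2 = 24 ≡ 11. So 2^7 ≡ 11 (mod 13).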